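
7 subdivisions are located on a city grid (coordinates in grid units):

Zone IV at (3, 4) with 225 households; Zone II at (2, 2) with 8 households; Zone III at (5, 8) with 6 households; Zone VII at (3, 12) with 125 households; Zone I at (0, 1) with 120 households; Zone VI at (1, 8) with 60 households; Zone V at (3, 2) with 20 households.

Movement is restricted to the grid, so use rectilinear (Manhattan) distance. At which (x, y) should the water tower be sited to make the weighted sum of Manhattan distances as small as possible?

Manhattan distance separates: Σwᵢ(|x−xᵢ|+|y−yᵢ|) = Σwᵢ|x−xᵢ| + Σwᵢ|y−yᵢ|, so x and y are optimised independently as 1-D weighted medians.
Total weight W = 564; half = 282.
x-coordinate, sorted with cumulative weight:
  x=0 (Zone I, w=120) cum 120
  x=1 (Zone VI, w=60) cum 180
  x=2 (Zone II, w=8) cum 188
  x=3 (Zone IV, w=225) cum 413  ← median
  x=3 (Zone VII, w=125) cum 538
  x=3 (Zone V, w=20) cum 558
  x=5 (Zone III, w=6) cum 564
⇒ x* = 3
y-coordinate, sorted with cumulative weight:
  y=1 (Zone I, w=120) cum 120
  y=2 (Zone II, w=8) cum 128
  y=2 (Zone V, w=20) cum 148
  y=4 (Zone IV, w=225) cum 373  ← median
  y=8 (Zone III, w=6) cum 379
  y=8 (Zone VI, w=60) cum 439
  y=12 (Zone VII, w=125) cum 564
⇒ y* = 4

(3, 4)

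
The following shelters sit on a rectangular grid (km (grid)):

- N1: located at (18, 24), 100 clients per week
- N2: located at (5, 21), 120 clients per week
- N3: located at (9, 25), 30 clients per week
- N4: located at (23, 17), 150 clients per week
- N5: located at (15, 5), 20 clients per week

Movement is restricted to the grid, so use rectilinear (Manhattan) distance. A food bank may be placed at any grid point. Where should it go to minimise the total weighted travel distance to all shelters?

Manhattan distance separates: Σwᵢ(|x−xᵢ|+|y−yᵢ|) = Σwᵢ|x−xᵢ| + Σwᵢ|y−yᵢ|, so x and y are optimised independently as 1-D weighted medians.
Total weight W = 420; half = 210.
x-coordinate, sorted with cumulative weight:
  x=5 (N2, w=120) cum 120
  x=9 (N3, w=30) cum 150
  x=15 (N5, w=20) cum 170
  x=18 (N1, w=100) cum 270  ← median
  x=23 (N4, w=150) cum 420
⇒ x* = 18
y-coordinate, sorted with cumulative weight:
  y=5 (N5, w=20) cum 20
  y=17 (N4, w=150) cum 170
  y=21 (N2, w=120) cum 290  ← median
  y=24 (N1, w=100) cum 390
  y=25 (N3, w=30) cum 420
⇒ y* = 21

(18, 21)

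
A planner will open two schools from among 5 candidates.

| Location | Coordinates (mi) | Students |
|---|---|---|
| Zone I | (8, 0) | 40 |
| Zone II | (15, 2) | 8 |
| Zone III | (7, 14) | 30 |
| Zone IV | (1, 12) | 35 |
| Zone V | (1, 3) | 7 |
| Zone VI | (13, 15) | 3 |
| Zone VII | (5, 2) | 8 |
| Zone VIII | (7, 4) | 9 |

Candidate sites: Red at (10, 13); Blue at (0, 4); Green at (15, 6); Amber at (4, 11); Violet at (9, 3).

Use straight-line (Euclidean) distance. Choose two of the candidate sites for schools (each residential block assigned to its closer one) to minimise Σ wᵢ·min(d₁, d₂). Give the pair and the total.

{Amber, Violet}, total 551.8

Evaluate every pair (each demand assigned to the nearer of the two):
  {Amber, Violet}: total = 551.8
  {Red, Violet}: total = 706.9
  {Blue, Amber}: total = 855.0
  {Green, Amber}: total = 867.2
  {Blue, Violet}: total = 893.7
  {Red, Blue}: total = 958.3
  {Red, Amber}: total = 982.0
  {Green, Violet}: total = 1052.1
  {Red, Green}: total = 1078.0
  {Blue, Green}: total = 1155.0
Best pair: {Amber, Violet} with total 551.8.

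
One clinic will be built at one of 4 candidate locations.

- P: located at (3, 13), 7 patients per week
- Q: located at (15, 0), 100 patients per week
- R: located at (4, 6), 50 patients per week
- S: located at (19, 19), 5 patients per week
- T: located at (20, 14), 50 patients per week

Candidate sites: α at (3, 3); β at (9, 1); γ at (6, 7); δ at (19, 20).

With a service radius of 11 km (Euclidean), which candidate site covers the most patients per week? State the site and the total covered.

β, covering 150

Coverage radius r = 11 km; a point is covered iff (Δx)²+(Δy)² ≤ 11² = 121.
  α (3, 3): covers {P, R} → 57
  β (9, 1): covers {Q, R} → 150
  γ (6, 7): covers {P, R} → 57
  δ (19, 20): covers {S, T} → 55
Maximum coverage at β: 150 patients per week.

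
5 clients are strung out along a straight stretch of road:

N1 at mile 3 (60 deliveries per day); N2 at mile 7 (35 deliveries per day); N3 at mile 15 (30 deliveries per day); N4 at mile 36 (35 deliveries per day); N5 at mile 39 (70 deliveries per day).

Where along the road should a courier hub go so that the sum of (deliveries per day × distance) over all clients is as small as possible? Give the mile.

x = 15

For a sum of weighted absolute distances on a line, the optimum is the weighted median (not the mean). Total weight W = 230; half-weight = 115.
Sort by position and accumulate weight:
  mile 3 (N1, w=60) → cum 60
  mile 7 (N2, w=35) → cum 95
  mile 15 (N3, w=30) → cum 125  ≥ 115 → median here
  mile 36 (N4, w=35) → cum 160
  mile 39 (N5, w=70) → cum 230
Optimal location: mile 15.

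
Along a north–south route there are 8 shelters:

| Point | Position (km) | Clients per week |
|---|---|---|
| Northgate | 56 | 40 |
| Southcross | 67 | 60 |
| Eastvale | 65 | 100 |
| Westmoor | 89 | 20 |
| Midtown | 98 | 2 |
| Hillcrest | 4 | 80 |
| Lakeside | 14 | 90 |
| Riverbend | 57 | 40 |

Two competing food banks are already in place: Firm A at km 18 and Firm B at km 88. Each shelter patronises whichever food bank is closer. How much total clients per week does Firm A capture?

The indifferent point is the midpoint (18+88)/2 = 53; shelters left of it (closer to Firm A at 18) go to Firm A, those right go to Firm B.
  Hillcrest at 4 (w=80) → Firm A
  Lakeside at 14 (w=90) → Firm A
  Northgate at 56 (w=40) → Firm B
  Riverbend at 57 (w=40) → Firm B
  Eastvale at 65 (w=100) → Firm B
  Southcross at 67 (w=60) → Firm B
  Westmoor at 89 (w=20) → Firm B
  Midtown at 98 (w=2) → Firm B
Firm A captures 170; Firm B captures 262.

170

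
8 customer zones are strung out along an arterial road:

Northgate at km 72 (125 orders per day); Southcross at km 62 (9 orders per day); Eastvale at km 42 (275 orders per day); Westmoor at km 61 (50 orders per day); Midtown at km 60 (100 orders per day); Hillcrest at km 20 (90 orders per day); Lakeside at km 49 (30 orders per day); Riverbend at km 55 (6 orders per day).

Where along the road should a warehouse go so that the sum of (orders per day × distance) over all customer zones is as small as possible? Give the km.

For a sum of weighted absolute distances on a line, the optimum is the weighted median (not the mean). Total weight W = 685; half-weight = 342.5.
Sort by position and accumulate weight:
  km 20 (Hillcrest, w=90) → cum 90
  km 42 (Eastvale, w=275) → cum 365  ≥ 342.5 → median here
  km 49 (Lakeside, w=30) → cum 395
  km 55 (Riverbend, w=6) → cum 401
  km 60 (Midtown, w=100) → cum 501
  km 61 (Westmoor, w=50) → cum 551
  km 62 (Southcross, w=9) → cum 560
  km 72 (Northgate, w=125) → cum 685
Optimal location: km 42.

x = 42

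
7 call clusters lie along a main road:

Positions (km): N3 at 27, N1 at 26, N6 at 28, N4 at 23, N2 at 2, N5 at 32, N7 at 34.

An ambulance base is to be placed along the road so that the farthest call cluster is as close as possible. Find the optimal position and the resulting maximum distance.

location 18, max distance 16

The 1-center on a line is the midpoint of the two extreme points: leftmost at 2, rightmost at 34.
Optimal location = (2 + 34)/2 = 18; maximum distance = (34 − 2)/2 = 16.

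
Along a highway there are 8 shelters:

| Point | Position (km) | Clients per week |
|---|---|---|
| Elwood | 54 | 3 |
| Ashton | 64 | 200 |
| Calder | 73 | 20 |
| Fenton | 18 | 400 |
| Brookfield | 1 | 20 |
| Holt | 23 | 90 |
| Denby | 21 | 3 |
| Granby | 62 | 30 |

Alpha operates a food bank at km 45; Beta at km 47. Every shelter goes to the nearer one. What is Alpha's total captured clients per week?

The indifferent point is the midpoint (45+47)/2 = 46; shelters left of it (closer to Alpha at 45) go to Alpha, those right go to Beta.
  Brookfield at 1 (w=20) → Alpha
  Fenton at 18 (w=400) → Alpha
  Denby at 21 (w=3) → Alpha
  Holt at 23 (w=90) → Alpha
  Elwood at 54 (w=3) → Beta
  Granby at 62 (w=30) → Beta
  Ashton at 64 (w=200) → Beta
  Calder at 73 (w=20) → Beta
Alpha captures 513; Beta captures 253.

513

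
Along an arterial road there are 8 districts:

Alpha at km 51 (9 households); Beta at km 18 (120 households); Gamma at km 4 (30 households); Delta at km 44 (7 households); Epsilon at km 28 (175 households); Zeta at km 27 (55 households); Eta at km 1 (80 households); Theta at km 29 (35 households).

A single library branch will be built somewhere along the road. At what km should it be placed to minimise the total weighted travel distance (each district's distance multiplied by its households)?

x = 27

For a sum of weighted absolute distances on a line, the optimum is the weighted median (not the mean). Total weight W = 511; half-weight = 255.5.
Sort by position and accumulate weight:
  km 1 (Eta, w=80) → cum 80
  km 4 (Gamma, w=30) → cum 110
  km 18 (Beta, w=120) → cum 230
  km 27 (Zeta, w=55) → cum 285  ≥ 255.5 → median here
  km 28 (Epsilon, w=175) → cum 460
  km 29 (Theta, w=35) → cum 495
  km 44 (Delta, w=7) → cum 502
  km 51 (Alpha, w=9) → cum 511
Optimal location: km 27.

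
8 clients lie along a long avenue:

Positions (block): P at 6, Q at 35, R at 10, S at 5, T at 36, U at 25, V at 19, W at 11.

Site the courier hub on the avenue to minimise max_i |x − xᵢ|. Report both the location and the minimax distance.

location 20.5, max distance 15.5

The 1-center on a line is the midpoint of the two extreme points: leftmost at 5, rightmost at 36.
Optimal location = (5 + 36)/2 = 20.5; maximum distance = (36 − 5)/2 = 15.5.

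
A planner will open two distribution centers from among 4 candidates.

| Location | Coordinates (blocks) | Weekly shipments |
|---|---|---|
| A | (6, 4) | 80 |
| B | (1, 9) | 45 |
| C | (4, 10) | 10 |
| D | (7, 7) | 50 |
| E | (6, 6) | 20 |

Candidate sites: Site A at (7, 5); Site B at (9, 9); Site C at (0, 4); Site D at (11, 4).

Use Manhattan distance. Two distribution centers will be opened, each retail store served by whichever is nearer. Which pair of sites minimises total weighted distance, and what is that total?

{Site A, Site C}, total 650

Evaluate every pair (each demand assigned to the nearer of the two):
  {Site A, Site C}: total = 650
  {Site A, Site B}: total = 720
  {Site A, Site D}: total = 830
  {Site B, Site C}: total = 1130
  {Site B, Site D}: total = 1140
  {Site C, Site D}: total = 1260
Best pair: {Site A, Site C} with total 650.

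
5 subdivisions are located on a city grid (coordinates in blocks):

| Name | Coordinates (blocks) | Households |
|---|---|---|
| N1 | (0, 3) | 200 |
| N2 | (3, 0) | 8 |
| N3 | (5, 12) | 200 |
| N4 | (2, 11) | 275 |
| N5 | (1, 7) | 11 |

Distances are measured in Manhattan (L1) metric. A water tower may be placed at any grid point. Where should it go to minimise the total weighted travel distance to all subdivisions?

(2, 11)

Manhattan distance separates: Σwᵢ(|x−xᵢ|+|y−yᵢ|) = Σwᵢ|x−xᵢ| + Σwᵢ|y−yᵢ|, so x and y are optimised independently as 1-D weighted medians.
Total weight W = 694; half = 347.
x-coordinate, sorted with cumulative weight:
  x=0 (N1, w=200) cum 200
  x=1 (N5, w=11) cum 211
  x=2 (N4, w=275) cum 486  ← median
  x=3 (N2, w=8) cum 494
  x=5 (N3, w=200) cum 694
⇒ x* = 2
y-coordinate, sorted with cumulative weight:
  y=0 (N2, w=8) cum 8
  y=3 (N1, w=200) cum 208
  y=7 (N5, w=11) cum 219
  y=11 (N4, w=275) cum 494  ← median
  y=12 (N3, w=200) cum 694
⇒ y* = 11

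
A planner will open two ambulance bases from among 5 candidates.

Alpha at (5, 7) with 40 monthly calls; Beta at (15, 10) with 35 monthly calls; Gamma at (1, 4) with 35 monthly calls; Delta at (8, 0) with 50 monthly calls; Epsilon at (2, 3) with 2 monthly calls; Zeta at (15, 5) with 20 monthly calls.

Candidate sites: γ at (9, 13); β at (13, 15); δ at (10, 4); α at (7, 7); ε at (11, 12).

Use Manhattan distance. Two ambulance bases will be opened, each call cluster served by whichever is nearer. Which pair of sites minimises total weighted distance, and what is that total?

{δ, α}, total 1218

Evaluate every pair (each demand assigned to the nearer of the two):
  {δ, α}: total = 1218
  {α, ε}: total = 1223
  {β, α}: total = 1258
  {δ, ε}: total = 1283
  {β, δ}: total = 1318
  {γ, α}: total = 1328
  {γ, δ}: total = 1388
  {γ, ε}: total = 2159
  {γ, β}: total = 2214
  {β, ε}: total = 2286
Best pair: {δ, α} with total 1218.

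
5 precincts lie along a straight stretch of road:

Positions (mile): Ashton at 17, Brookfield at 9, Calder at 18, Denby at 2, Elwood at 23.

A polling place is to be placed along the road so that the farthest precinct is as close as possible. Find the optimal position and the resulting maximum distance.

location 12.5, max distance 10.5

The 1-center on a line is the midpoint of the two extreme points: leftmost at 2, rightmost at 23.
Optimal location = (2 + 23)/2 = 12.5; maximum distance = (23 − 2)/2 = 10.5.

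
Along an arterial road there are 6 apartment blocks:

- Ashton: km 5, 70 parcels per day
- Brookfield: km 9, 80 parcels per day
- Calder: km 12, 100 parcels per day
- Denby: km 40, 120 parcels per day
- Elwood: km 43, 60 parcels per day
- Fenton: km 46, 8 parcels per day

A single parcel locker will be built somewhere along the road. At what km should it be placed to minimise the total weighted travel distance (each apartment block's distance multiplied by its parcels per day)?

x = 12

For a sum of weighted absolute distances on a line, the optimum is the weighted median (not the mean). Total weight W = 438; half-weight = 219.
Sort by position and accumulate weight:
  km 5 (Ashton, w=70) → cum 70
  km 9 (Brookfield, w=80) → cum 150
  km 12 (Calder, w=100) → cum 250  ≥ 219 → median here
  km 40 (Denby, w=120) → cum 370
  km 43 (Elwood, w=60) → cum 430
  km 46 (Fenton, w=8) → cum 438
Optimal location: km 12.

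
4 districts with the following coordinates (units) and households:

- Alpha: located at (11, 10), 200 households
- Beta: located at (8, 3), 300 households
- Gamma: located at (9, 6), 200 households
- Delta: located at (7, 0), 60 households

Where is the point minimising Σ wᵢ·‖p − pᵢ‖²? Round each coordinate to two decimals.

(8.97, 5.39)

The minimiser of Σwᵢ‖p−pᵢ‖² is the weighted centroid p* = (Σwᵢpᵢ)/(Σwᵢ).
Σwᵢ = 760.
Σwᵢxᵢ = 200·11 + 300·8 + 200·9 + 60·7 = 6820.
Σwᵢyᵢ = 200·10 + 300·3 + 200·6 + 60·0 = 4100.
x* = 6820/760 = 8.97, y* = 4100/760 = 5.39.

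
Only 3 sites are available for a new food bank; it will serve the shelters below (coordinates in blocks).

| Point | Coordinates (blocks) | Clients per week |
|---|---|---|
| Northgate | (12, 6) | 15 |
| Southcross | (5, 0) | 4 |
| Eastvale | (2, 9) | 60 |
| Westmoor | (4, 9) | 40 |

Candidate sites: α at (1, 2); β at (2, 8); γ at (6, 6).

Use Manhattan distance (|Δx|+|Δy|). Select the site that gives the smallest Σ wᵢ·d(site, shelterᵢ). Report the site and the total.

Total weighted distance at each candidate:
  α (1, 2): total = 1129
  β (2, 8): total = 404
  γ (6, 6): total = 738
Minimum is at β with total 404 blocks.

β, total 404 blocks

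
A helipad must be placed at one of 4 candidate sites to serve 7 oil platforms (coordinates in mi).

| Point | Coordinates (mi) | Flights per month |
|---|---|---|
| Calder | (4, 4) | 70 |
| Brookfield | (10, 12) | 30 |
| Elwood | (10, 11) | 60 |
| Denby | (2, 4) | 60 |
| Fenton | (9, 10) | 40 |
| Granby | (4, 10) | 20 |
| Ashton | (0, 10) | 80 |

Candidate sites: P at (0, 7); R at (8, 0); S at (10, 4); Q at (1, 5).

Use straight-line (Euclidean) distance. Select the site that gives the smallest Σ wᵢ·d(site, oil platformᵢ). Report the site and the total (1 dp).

Total weighted distance at each candidate:
  P (0, 7): total = 2267.4
  R (8, 0): total = 3506.3
  S (10, 4): total = 2906.0
  Q (1, 5): total = 2199.2
Minimum is at Q with total 2199.2 mi.

Q, total 2199.2 mi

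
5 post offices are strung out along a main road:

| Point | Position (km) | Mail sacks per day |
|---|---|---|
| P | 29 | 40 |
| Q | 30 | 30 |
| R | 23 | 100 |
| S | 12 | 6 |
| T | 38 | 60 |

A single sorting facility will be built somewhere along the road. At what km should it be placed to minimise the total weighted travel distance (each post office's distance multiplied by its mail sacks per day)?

x = 29

For a sum of weighted absolute distances on a line, the optimum is the weighted median (not the mean). Total weight W = 236; half-weight = 118.
Sort by position and accumulate weight:
  km 12 (S, w=6) → cum 6
  km 23 (R, w=100) → cum 106
  km 29 (P, w=40) → cum 146  ≥ 118 → median here
  km 30 (Q, w=30) → cum 176
  km 38 (T, w=60) → cum 236
Optimal location: km 29.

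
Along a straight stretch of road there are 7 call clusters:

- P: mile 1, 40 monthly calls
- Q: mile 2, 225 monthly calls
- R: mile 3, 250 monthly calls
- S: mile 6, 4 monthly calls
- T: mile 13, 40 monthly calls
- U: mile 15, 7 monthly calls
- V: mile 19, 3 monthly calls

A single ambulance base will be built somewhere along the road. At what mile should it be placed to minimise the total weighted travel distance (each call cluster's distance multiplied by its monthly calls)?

x = 3

For a sum of weighted absolute distances on a line, the optimum is the weighted median (not the mean). Total weight W = 569; half-weight = 284.5.
Sort by position and accumulate weight:
  mile 1 (P, w=40) → cum 40
  mile 2 (Q, w=225) → cum 265
  mile 3 (R, w=250) → cum 515  ≥ 284.5 → median here
  mile 6 (S, w=4) → cum 519
  mile 13 (T, w=40) → cum 559
  mile 15 (U, w=7) → cum 566
  mile 19 (V, w=3) → cum 569
Optimal location: mile 3.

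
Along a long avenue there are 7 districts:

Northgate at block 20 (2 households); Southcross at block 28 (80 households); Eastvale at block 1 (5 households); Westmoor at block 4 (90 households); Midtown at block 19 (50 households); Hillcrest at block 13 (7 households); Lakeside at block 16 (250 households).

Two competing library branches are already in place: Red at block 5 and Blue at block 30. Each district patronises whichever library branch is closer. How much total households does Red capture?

The indifferent point is the midpoint (5+30)/2 = 17.5; districts left of it (closer to Red at 5) go to Red, those right go to Blue.
  Eastvale at 1 (w=5) → Red
  Westmoor at 4 (w=90) → Red
  Hillcrest at 13 (w=7) → Red
  Lakeside at 16 (w=250) → Red
  Midtown at 19 (w=50) → Blue
  Northgate at 20 (w=2) → Blue
  Southcross at 28 (w=80) → Blue
Red captures 352; Blue captures 132.

352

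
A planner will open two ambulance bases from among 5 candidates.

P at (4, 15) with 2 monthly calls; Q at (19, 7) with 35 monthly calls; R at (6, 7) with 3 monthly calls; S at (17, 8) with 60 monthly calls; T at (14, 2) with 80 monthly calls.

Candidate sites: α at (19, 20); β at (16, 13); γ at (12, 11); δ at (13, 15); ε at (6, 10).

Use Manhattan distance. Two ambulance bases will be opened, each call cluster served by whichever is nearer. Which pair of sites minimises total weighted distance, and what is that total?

Evaluate every pair (each demand assigned to the nearer of the two):
  {β, γ}: total = 1609
  {β, ε}: total = 1738
  {γ, ε}: total = 1768
  {β, δ}: total = 1778
  {α, β}: total = 1791
  {γ, δ}: total = 1793
  {α, γ}: total = 1799
  {δ, ε}: total = 2293
  {α, δ}: total = 2298
  {α, ε}: total = 2538
Best pair: {β, γ} with total 1609.

{β, γ}, total 1609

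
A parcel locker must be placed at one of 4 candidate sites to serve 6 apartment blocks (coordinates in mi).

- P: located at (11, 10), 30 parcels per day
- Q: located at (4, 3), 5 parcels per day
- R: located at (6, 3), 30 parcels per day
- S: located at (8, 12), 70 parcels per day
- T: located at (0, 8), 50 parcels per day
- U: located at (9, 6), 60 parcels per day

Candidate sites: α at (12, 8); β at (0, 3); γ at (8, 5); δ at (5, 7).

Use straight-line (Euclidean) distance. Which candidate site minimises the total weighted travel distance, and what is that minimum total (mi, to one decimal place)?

δ, total 1256.1 mi

Total weighted distance at each candidate:
  α (12, 8): total = 1560.9
  β (0, 3): total = 2253.3
  γ (8, 5): total = 1284.2
  δ (5, 7): total = 1256.1
Minimum is at δ with total 1256.1 mi.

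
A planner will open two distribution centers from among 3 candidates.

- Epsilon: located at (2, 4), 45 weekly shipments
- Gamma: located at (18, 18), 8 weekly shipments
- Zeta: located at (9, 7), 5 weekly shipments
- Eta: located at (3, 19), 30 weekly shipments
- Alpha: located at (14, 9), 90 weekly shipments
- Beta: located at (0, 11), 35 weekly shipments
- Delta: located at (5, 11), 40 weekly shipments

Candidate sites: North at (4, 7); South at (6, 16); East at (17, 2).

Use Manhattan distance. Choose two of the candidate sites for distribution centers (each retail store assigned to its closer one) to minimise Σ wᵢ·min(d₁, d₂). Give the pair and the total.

{North, South}, total 2102

Evaluate every pair (each demand assigned to the nearer of the two):
  {North, South}: total = 2102
  {North, East}: total = 2156
  {South, East}: total = 2597
Best pair: {North, South} with total 2102.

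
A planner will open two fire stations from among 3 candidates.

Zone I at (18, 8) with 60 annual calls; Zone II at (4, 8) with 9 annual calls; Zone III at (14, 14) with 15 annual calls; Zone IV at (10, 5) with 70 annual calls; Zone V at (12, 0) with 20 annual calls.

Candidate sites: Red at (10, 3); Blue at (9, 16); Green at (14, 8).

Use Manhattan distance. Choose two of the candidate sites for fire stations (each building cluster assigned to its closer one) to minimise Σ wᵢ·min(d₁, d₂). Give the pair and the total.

Evaluate every pair (each demand assigned to the nearer of the two):
  {Red, Green}: total = 660
  {Blue, Green}: total = 1110
  {Red, Blue}: total = 1224
Best pair: {Red, Green} with total 660.

{Red, Green}, total 660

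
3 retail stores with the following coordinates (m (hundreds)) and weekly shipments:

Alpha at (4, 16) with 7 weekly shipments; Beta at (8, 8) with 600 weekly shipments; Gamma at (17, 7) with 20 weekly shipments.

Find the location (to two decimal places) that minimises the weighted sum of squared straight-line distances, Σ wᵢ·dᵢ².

The minimiser of Σwᵢ‖p−pᵢ‖² is the weighted centroid p* = (Σwᵢpᵢ)/(Σwᵢ).
Σwᵢ = 627.
Σwᵢxᵢ = 7·4 + 600·8 + 20·17 = 5168.
Σwᵢyᵢ = 7·16 + 600·8 + 20·7 = 5052.
x* = 5168/627 = 8.24, y* = 5052/627 = 8.06.

(8.24, 8.06)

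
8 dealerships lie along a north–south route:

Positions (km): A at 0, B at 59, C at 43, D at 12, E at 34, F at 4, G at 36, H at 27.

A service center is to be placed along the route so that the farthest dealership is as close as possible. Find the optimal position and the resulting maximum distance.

The 1-center on a line is the midpoint of the two extreme points: leftmost at 0, rightmost at 59.
Optimal location = (0 + 59)/2 = 29.5; maximum distance = (59 − 0)/2 = 29.5.

location 29.5, max distance 29.5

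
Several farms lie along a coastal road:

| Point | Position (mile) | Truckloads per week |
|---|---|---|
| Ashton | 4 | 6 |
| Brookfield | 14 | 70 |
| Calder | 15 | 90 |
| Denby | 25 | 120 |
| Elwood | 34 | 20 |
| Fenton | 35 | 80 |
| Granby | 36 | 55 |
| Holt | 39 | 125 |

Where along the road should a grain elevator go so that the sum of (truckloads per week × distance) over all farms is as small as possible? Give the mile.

x = 25

For a sum of weighted absolute distances on a line, the optimum is the weighted median (not the mean). Total weight W = 566; half-weight = 283.
Sort by position and accumulate weight:
  mile 4 (Ashton, w=6) → cum 6
  mile 14 (Brookfield, w=70) → cum 76
  mile 15 (Calder, w=90) → cum 166
  mile 25 (Denby, w=120) → cum 286  ≥ 283 → median here
  mile 34 (Elwood, w=20) → cum 306
  mile 35 (Fenton, w=80) → cum 386
  mile 36 (Granby, w=55) → cum 441
  mile 39 (Holt, w=125) → cum 566
Optimal location: mile 25.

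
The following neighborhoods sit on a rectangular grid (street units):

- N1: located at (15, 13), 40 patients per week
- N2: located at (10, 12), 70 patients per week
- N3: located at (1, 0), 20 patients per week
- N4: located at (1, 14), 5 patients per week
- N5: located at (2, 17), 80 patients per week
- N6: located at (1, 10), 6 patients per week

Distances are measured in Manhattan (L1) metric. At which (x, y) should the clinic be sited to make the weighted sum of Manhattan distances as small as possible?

(2, 13)

Manhattan distance separates: Σwᵢ(|x−xᵢ|+|y−yᵢ|) = Σwᵢ|x−xᵢ| + Σwᵢ|y−yᵢ|, so x and y are optimised independently as 1-D weighted medians.
Total weight W = 221; half = 110.5.
x-coordinate, sorted with cumulative weight:
  x=1 (N3, w=20) cum 20
  x=1 (N4, w=5) cum 25
  x=1 (N6, w=6) cum 31
  x=2 (N5, w=80) cum 111  ← median
  x=10 (N2, w=70) cum 181
  x=15 (N1, w=40) cum 221
⇒ x* = 2
y-coordinate, sorted with cumulative weight:
  y=0 (N3, w=20) cum 20
  y=10 (N6, w=6) cum 26
  y=12 (N2, w=70) cum 96
  y=13 (N1, w=40) cum 136  ← median
  y=14 (N4, w=5) cum 141
  y=17 (N5, w=80) cum 221
⇒ y* = 13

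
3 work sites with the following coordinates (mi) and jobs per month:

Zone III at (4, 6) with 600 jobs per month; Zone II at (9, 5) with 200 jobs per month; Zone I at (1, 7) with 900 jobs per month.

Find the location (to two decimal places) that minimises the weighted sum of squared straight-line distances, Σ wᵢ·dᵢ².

The minimiser of Σwᵢ‖p−pᵢ‖² is the weighted centroid p* = (Σwᵢpᵢ)/(Σwᵢ).
Σwᵢ = 1700.
Σwᵢxᵢ = 600·4 + 200·9 + 900·1 = 5100.
Σwᵢyᵢ = 600·6 + 200·5 + 900·7 = 10900.
x* = 5100/1700 = 3.00, y* = 10900/1700 = 6.41.

(3.00, 6.41)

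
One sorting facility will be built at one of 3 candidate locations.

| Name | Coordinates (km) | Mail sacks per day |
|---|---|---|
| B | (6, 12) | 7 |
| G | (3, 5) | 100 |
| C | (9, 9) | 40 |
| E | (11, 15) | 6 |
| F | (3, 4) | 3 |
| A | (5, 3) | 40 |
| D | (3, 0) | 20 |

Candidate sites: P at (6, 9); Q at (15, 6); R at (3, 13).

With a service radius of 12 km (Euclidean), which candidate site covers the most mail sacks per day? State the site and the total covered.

P, covering 216

Coverage radius r = 12 km; a point is covered iff (Δx)²+(Δy)² ≤ 12² = 144.
  P (6, 9): covers {B, G, C, E, F, A, D} → 216
  Q (15, 6): covers {B, C, E, A} → 93
  R (3, 13): covers {B, G, C, E, F, A} → 196
Maximum coverage at P: 216 mail sacks per day.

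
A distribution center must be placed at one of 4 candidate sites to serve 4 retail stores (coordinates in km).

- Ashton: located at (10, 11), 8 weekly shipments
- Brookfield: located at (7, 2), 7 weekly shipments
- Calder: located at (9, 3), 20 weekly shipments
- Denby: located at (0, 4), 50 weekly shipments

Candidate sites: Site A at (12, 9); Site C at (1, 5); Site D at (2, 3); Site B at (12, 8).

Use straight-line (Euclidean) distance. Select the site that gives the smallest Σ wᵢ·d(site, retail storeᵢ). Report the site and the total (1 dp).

Total weighted distance at each candidate:
  Site A (12, 9): total = 867.0
  Site C (1, 5): total = 369.1
  Site D (2, 3): total = 378.0
  Site B (12, 8): total = 832.6
Minimum is at Site C with total 369.1 km.

Site C, total 369.1 km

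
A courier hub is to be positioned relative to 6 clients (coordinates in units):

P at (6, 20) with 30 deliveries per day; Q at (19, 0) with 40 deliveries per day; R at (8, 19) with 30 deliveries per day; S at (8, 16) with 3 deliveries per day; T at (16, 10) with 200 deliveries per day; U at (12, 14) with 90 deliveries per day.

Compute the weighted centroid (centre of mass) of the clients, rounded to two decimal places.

The minimiser of Σwᵢ‖p−pᵢ‖² is the weighted centroid p* = (Σwᵢpᵢ)/(Σwᵢ).
Σwᵢ = 393.
Σwᵢxᵢ = 30·6 + 40·19 + 30·8 + 3·8 + 200·16 + 90·12 = 5484.
Σwᵢyᵢ = 30·20 + 40·0 + 30·19 + 3·16 + 200·10 + 90·14 = 4478.
x* = 5484/393 = 13.95, y* = 4478/393 = 11.39.

(13.95, 11.39)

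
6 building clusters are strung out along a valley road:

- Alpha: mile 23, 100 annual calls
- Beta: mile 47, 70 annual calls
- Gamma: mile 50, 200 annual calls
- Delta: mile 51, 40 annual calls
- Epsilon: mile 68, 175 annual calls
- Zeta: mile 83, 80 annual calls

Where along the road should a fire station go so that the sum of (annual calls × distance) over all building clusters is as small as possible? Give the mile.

For a sum of weighted absolute distances on a line, the optimum is the weighted median (not the mean). Total weight W = 665; half-weight = 332.5.
Sort by position and accumulate weight:
  mile 23 (Alpha, w=100) → cum 100
  mile 47 (Beta, w=70) → cum 170
  mile 50 (Gamma, w=200) → cum 370  ≥ 332.5 → median here
  mile 51 (Delta, w=40) → cum 410
  mile 68 (Epsilon, w=175) → cum 585
  mile 83 (Zeta, w=80) → cum 665
Optimal location: mile 50.

x = 50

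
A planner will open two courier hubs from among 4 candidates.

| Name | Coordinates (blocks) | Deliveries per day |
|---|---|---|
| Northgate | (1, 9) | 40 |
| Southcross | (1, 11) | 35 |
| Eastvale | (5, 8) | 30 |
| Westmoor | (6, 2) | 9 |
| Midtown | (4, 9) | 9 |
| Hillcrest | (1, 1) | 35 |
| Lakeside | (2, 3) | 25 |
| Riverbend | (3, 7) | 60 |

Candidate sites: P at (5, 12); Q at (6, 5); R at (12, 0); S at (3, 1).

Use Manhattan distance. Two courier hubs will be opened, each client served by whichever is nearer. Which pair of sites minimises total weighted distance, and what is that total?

{P, S}, total 1152

Evaluate every pair (each demand assigned to the nearer of the two):
  {P, S}: total = 1152
  {Q, S}: total = 1391
  {P, Q}: total = 1403
  {Q, R}: total = 1711
  {R, S}: total = 1712
  {P, R}: total = 1823
Best pair: {P, S} with total 1152.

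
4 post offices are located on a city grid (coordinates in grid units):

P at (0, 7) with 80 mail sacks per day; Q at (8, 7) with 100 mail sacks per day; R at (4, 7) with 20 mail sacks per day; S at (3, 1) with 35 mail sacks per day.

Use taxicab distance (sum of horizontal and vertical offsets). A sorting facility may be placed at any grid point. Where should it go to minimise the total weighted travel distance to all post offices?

Manhattan distance separates: Σwᵢ(|x−xᵢ|+|y−yᵢ|) = Σwᵢ|x−xᵢ| + Σwᵢ|y−yᵢ|, so x and y are optimised independently as 1-D weighted medians.
Total weight W = 235; half = 117.5.
x-coordinate, sorted with cumulative weight:
  x=0 (P, w=80) cum 80
  x=3 (S, w=35) cum 115
  x=4 (R, w=20) cum 135  ← median
  x=8 (Q, w=100) cum 235
⇒ x* = 4
y-coordinate, sorted with cumulative weight:
  y=1 (S, w=35) cum 35
  y=7 (P, w=80) cum 115
  y=7 (Q, w=100) cum 215  ← median
  y=7 (R, w=20) cum 235
⇒ y* = 7

(4, 7)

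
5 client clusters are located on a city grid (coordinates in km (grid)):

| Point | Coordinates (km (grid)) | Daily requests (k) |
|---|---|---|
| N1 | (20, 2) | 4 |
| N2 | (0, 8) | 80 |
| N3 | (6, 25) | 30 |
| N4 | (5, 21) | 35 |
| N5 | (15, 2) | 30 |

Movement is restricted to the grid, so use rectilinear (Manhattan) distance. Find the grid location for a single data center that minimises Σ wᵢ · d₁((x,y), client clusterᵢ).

Manhattan distance separates: Σwᵢ(|x−xᵢ|+|y−yᵢ|) = Σwᵢ|x−xᵢ| + Σwᵢ|y−yᵢ|, so x and y are optimised independently as 1-D weighted medians.
Total weight W = 179; half = 89.5.
x-coordinate, sorted with cumulative weight:
  x=0 (N2, w=80) cum 80
  x=5 (N4, w=35) cum 115  ← median
  x=6 (N3, w=30) cum 145
  x=15 (N5, w=30) cum 175
  x=20 (N1, w=4) cum 179
⇒ x* = 5
y-coordinate, sorted with cumulative weight:
  y=2 (N1, w=4) cum 4
  y=2 (N5, w=30) cum 34
  y=8 (N2, w=80) cum 114  ← median
  y=21 (N4, w=35) cum 149
  y=25 (N3, w=30) cum 179
⇒ y* = 8

(5, 8)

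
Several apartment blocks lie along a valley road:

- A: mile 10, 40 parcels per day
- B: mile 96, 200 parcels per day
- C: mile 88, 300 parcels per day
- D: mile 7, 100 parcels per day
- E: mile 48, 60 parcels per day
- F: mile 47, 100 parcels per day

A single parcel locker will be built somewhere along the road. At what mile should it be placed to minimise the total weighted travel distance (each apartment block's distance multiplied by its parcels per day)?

For a sum of weighted absolute distances on a line, the optimum is the weighted median (not the mean). Total weight W = 800; half-weight = 400.
Sort by position and accumulate weight:
  mile 7 (D, w=100) → cum 100
  mile 10 (A, w=40) → cum 140
  mile 47 (F, w=100) → cum 240
  mile 48 (E, w=60) → cum 300
  mile 88 (C, w=300) → cum 600  ≥ 400 → median here
  mile 96 (B, w=200) → cum 800
Optimal location: mile 88.

x = 88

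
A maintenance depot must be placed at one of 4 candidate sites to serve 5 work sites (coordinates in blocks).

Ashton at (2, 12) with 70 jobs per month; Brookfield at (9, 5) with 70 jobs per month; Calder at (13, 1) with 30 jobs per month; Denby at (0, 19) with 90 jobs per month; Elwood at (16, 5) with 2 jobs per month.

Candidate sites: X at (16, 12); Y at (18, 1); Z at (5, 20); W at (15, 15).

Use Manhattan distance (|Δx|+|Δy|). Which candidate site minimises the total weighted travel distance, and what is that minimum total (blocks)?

Z, total 3502 blocks

Total weighted distance at each candidate:
  X (16, 12): total = 4464
  Y (18, 1): total = 6202
  Z (5, 20): total = 3502
  W (15, 15): total = 4452
Minimum is at Z with total 3502 blocks.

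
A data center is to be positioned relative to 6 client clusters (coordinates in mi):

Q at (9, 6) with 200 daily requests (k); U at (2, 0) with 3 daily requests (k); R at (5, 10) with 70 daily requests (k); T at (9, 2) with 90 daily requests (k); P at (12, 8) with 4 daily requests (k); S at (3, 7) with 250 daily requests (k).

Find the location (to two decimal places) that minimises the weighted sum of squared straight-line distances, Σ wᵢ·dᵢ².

(6.10, 6.26)

The minimiser of Σwᵢ‖p−pᵢ‖² is the weighted centroid p* = (Σwᵢpᵢ)/(Σwᵢ).
Σwᵢ = 617.
Σwᵢxᵢ = 200·9 + 3·2 + 70·5 + 90·9 + 4·12 + 250·3 = 3764.
Σwᵢyᵢ = 200·6 + 3·0 + 70·10 + 90·2 + 4·8 + 250·7 = 3862.
x* = 3764/617 = 6.10, y* = 3862/617 = 6.26.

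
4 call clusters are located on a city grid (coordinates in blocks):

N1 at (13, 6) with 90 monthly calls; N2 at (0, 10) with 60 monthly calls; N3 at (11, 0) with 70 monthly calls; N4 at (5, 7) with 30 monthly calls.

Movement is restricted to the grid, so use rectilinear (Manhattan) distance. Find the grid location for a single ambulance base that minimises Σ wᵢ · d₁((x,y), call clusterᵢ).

(11, 6)

Manhattan distance separates: Σwᵢ(|x−xᵢ|+|y−yᵢ|) = Σwᵢ|x−xᵢ| + Σwᵢ|y−yᵢ|, so x and y are optimised independently as 1-D weighted medians.
Total weight W = 250; half = 125.
x-coordinate, sorted with cumulative weight:
  x=0 (N2, w=60) cum 60
  x=5 (N4, w=30) cum 90
  x=11 (N3, w=70) cum 160  ← median
  x=13 (N1, w=90) cum 250
⇒ x* = 11
y-coordinate, sorted with cumulative weight:
  y=0 (N3, w=70) cum 70
  y=6 (N1, w=90) cum 160  ← median
  y=7 (N4, w=30) cum 190
  y=10 (N2, w=60) cum 250
⇒ y* = 6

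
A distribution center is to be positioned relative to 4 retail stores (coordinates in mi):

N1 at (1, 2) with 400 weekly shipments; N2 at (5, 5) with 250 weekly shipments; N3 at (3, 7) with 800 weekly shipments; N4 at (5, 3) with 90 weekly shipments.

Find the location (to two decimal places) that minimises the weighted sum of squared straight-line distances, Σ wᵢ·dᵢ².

(2.92, 5.14)

The minimiser of Σwᵢ‖p−pᵢ‖² is the weighted centroid p* = (Σwᵢpᵢ)/(Σwᵢ).
Σwᵢ = 1540.
Σwᵢxᵢ = 400·1 + 250·5 + 800·3 + 90·5 = 4500.
Σwᵢyᵢ = 400·2 + 250·5 + 800·7 + 90·3 = 7920.
x* = 4500/1540 = 2.92, y* = 7920/1540 = 5.14.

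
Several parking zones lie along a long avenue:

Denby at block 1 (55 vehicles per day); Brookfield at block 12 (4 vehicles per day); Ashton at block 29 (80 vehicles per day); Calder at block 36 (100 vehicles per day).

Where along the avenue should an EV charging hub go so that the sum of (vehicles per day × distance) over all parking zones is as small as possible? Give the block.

x = 29

For a sum of weighted absolute distances on a line, the optimum is the weighted median (not the mean). Total weight W = 239; half-weight = 119.5.
Sort by position and accumulate weight:
  block 1 (Denby, w=55) → cum 55
  block 12 (Brookfield, w=4) → cum 59
  block 29 (Ashton, w=80) → cum 139  ≥ 119.5 → median here
  block 36 (Calder, w=100) → cum 239
Optimal location: block 29.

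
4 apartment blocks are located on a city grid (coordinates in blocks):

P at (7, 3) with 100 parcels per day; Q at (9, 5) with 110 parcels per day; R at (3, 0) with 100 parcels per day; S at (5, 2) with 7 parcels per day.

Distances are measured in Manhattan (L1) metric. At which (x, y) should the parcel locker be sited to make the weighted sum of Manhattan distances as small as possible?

Manhattan distance separates: Σwᵢ(|x−xᵢ|+|y−yᵢ|) = Σwᵢ|x−xᵢ| + Σwᵢ|y−yᵢ|, so x and y are optimised independently as 1-D weighted medians.
Total weight W = 317; half = 158.5.
x-coordinate, sorted with cumulative weight:
  x=3 (R, w=100) cum 100
  x=5 (S, w=7) cum 107
  x=7 (P, w=100) cum 207  ← median
  x=9 (Q, w=110) cum 317
⇒ x* = 7
y-coordinate, sorted with cumulative weight:
  y=0 (R, w=100) cum 100
  y=2 (S, w=7) cum 107
  y=3 (P, w=100) cum 207  ← median
  y=5 (Q, w=110) cum 317
⇒ y* = 3

(7, 3)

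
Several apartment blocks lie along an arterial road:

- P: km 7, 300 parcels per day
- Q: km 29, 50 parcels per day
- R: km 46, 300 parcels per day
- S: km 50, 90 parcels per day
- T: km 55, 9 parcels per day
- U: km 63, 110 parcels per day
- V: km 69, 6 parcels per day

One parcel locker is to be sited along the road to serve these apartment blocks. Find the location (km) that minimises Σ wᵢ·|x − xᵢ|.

For a sum of weighted absolute distances on a line, the optimum is the weighted median (not the mean). Total weight W = 865; half-weight = 432.5.
Sort by position and accumulate weight:
  km 7 (P, w=300) → cum 300
  km 29 (Q, w=50) → cum 350
  km 46 (R, w=300) → cum 650  ≥ 432.5 → median here
  km 50 (S, w=90) → cum 740
  km 55 (T, w=9) → cum 749
  km 63 (U, w=110) → cum 859
  km 69 (V, w=6) → cum 865
Optimal location: km 46.

x = 46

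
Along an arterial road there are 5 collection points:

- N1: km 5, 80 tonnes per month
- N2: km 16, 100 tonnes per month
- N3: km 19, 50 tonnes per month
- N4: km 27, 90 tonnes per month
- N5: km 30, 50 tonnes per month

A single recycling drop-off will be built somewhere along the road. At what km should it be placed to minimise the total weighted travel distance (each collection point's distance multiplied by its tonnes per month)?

x = 19

For a sum of weighted absolute distances on a line, the optimum is the weighted median (not the mean). Total weight W = 370; half-weight = 185.
Sort by position and accumulate weight:
  km 5 (N1, w=80) → cum 80
  km 16 (N2, w=100) → cum 180
  km 19 (N3, w=50) → cum 230  ≥ 185 → median here
  km 27 (N4, w=90) → cum 320
  km 30 (N5, w=50) → cum 370
Optimal location: km 19.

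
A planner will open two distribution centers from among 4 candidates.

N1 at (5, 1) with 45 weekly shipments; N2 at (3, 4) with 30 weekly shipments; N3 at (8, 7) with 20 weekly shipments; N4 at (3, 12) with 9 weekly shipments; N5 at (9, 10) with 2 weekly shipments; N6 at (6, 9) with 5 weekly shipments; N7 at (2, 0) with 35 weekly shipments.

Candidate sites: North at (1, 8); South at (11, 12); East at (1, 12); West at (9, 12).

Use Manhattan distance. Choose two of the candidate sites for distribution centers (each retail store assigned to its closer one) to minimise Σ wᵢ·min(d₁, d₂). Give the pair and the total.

Evaluate every pair (each demand assigned to the nearer of the two):
  {North, West}: total = 1198
  {North, East}: total = 1218
  {North, South}: total = 1242
  {East, West}: total = 1602
  {South, East}: total = 1656
  {South, West}: total = 1968
Best pair: {North, West} with total 1198.

{North, West}, total 1198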